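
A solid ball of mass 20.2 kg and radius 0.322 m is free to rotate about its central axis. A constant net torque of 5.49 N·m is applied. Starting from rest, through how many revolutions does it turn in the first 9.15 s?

≈ 43.7 revolutions

I = (2/5)MR² = (2/5)(20.2)(0.322)² = 0.8378 kg·m².
α = τ/I = 5.49/0.8378 = 6.553 rad/s².
θ = ½αt² = ½(6.553)(9.15)² = 274.3 rad.
Revolutions = θ/(2π) = 43.66.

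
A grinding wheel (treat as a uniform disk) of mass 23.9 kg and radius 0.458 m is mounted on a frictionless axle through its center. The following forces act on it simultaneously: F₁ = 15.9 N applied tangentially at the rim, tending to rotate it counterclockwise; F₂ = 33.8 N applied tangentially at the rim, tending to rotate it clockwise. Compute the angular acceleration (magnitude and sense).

α ≈ 3.27 rad/s², clockwise

I = ½MR² = (1/2)(23.9)(0.458)² = 2.507 kg·m².
Taking counterclockwise as positive: τ₁ = +(15.9)(0.458) = +7.282 N·m; τ₂ = −(33.8)(0.458) = −15.48 N·m.
Net torque τ = -8.198 N·m.
α = τ/I = -8.198/2.507 = -3.271 rad/s².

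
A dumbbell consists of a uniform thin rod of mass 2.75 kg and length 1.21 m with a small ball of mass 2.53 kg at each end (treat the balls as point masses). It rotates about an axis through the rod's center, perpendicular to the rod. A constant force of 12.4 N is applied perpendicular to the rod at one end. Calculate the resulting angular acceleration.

I_rod = (1/12)ML² = (1/12)(2.75)(1.21)² = 0.3355 kg·m².
I_balls = 2·m·(L/2)² = 2(2.53)(0.6050)² = 1.852 kg·m².
Total I = 2.188 kg·m².
τ = F·(L/2) = (12.4)(0.605) = 7.502 N·m.
α = τ/I = 7.502/2.188 = 3.429 rad/s².

α ≈ 3.43 rad/s²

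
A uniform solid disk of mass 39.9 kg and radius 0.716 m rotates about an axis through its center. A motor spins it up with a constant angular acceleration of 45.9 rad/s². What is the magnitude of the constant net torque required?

τ ≈ 469 N·m

I = ½MR² = (1/2)(39.9)(0.716)² = 10.23 kg·m².
τ = Iα = (10.23)(45.90) = 469.4 N·m.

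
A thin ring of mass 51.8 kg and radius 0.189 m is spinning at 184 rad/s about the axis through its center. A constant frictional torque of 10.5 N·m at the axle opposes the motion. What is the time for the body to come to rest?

t ≈ 32.4 s

I = MR² = (51.8)(0.189)² = 1.850 kg·m².
The net torque has magnitude 10.5 N·m, opposing ω.
|α| = τ/I = 10.50/1.850 = 5.675 rad/s² (deceleration).
0 = ω₀ − |α|t ⇒ t = ω₀/|α| = 184/5.675 = 32.43 s.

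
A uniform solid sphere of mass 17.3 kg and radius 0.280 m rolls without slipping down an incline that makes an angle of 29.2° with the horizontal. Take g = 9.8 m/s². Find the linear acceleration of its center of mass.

a ≈ 3.42 m/s²

Translation along the incline: Mg sinθ − f = Ma.
Rotation about the center: fR = Iα with I = (2/5)MR². No-slip gives a = αR, so f = (I/R²)a = (2/5)M a.
Substituting: Mg sinθ = (1 + 0.4000)Ma, so a = g sinθ/(1 + 0.4000) = (9.8) sin 29.2° / 1.400 = 3.415 m/s².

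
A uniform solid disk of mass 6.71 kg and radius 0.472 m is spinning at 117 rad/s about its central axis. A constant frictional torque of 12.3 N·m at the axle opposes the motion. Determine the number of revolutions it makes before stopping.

≈ 66.2 revolutions

I = ½MR² = (1/2)(6.71)(0.472)² = 0.7474 kg·m².
The net torque has magnitude 12.3 N·m, opposing ω.
|α| = τ/I = 12.30/0.7474 = 16.46 rad/s² (deceleration).
ω² = ω₀² − 2|α|θ with ω = 0 ⇒ θ = ω₀²/(2|α|) = 415.9 rad = 66.20 rev.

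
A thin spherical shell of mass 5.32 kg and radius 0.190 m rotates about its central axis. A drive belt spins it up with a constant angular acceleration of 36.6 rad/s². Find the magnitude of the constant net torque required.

τ ≈ 4.69 N·m

I = (2/3)MR² = (2/3)(5.32)(0.190)² = 0.1280 kg·m².
τ = Iα = (0.1280)(36.60) = 4.686 N·m.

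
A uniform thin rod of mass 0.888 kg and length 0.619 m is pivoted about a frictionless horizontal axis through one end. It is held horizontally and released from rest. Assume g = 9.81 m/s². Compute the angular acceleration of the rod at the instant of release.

About the pivot, I = (1/3)ML² = (1/3)(0.888)(0.619)² = 0.1134 kg·m².
The weight acts at the center, a distance L/2 = 0.3095 m from the pivot; τ = Mg(L/2) = 2.696 N·m.
α = τ/I = 2.696/0.1134 = 23.77 rad/s².

α ≈ 23.8 rad/s²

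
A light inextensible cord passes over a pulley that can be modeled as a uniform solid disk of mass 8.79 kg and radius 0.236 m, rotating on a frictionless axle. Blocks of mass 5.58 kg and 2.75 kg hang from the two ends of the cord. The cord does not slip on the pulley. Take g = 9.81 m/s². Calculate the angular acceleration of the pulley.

I = ½MR² = (1/2)(8.79)(0.236)² = 0.2448 kg·m².
Heavier block: m₁g − T₁ = m₁a. Lighter block: T₂ − m₂g = m₂a.
Pulley: (T₁ − T₂)R = Iα = I(a/R), so T₁ − T₂ = (I/R²)a = (1/2)M_p a = 4.395·a.
Adding the three: (m₁ − m₂)g = (m₁ + m₂ + 4.395)a, so a = (5.58 − 2.75)(9.81)/(5.58 + 2.75 + 4.395) = 2.182 m/s².
α = a/R = 2.182/0.236 = 9.245 rad/s².

α ≈ 9.24 rad/s²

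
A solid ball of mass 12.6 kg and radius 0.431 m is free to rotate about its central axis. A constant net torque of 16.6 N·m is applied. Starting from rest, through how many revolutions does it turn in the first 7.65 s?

≈ 82.6 revolutions

I = (2/5)MR² = (2/5)(12.6)(0.431)² = 0.9362 kg·m².
α = τ/I = 16.6/0.9362 = 17.73 rad/s².
θ = ½αt² = ½(17.73)(7.65)² = 518.8 rad.
Revolutions = θ/(2π) = 82.57.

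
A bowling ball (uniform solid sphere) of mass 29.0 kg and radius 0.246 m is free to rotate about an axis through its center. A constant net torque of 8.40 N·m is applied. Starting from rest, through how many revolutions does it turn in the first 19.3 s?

I = (2/5)MR² = (2/5)(29.0)(0.246)² = 0.7020 kg·m².
α = τ/I = 8.40/0.7020 = 11.97 rad/s².
θ = ½αt² = ½(11.97)(19.3)² = 2229 rad.
Revolutions = θ/(2π) = 354.7.

≈ 355 revolutions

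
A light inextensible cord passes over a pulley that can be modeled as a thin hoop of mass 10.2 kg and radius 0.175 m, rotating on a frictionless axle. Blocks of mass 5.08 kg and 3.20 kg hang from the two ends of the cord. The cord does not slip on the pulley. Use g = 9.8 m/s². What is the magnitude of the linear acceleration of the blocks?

a ≈ 0.997 m/s²

I = MR² = (10.2)(0.175)² = 0.3124 kg·m².
Heavier block: m₁g − T₁ = m₁a. Lighter block: T₂ − m₂g = m₂a.
Pulley: (T₁ − T₂)R = Iα = I(a/R), so T₁ − T₂ = (I/R²)a = 1·M_p a = 10.20·a.
Adding the three: (m₁ − m₂)g = (m₁ + m₂ + 10.20)a, so a = (5.08 − 3.20)(9.8)/(5.08 + 3.20 + 10.20) = 0.9970 m/s².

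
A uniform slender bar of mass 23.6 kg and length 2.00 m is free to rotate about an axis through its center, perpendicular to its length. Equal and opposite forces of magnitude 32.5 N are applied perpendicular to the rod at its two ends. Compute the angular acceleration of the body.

I = (1/12)ML² = (1/12)(23.6)(2.00)² = 7.867 kg·m².
The couple gives τ = F·(L/2) + F·(L/2) = F L = (32.5)(2.00) = 65.00 N·m.
From τ = Iα: α = 65.00/7.867 = 8.263 rad/s².

α ≈ 8.26 rad/s²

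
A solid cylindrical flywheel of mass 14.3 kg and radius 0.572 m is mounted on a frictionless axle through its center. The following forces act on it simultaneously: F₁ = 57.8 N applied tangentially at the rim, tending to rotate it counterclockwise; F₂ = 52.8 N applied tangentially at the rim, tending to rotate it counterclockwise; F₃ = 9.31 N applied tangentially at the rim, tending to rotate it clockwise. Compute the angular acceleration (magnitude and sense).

I = ½MR² = (1/2)(14.3)(0.572)² = 2.339 kg·m².
Taking counterclockwise as positive: τ₁ = +(57.8)(0.572) = +33.06 N·m; τ₂ = +(52.8)(0.572) = +30.20 N·m; τ₃ = −(9.31)(0.572) = −5.325 N·m.
Net torque τ = 57.94 N·m.
α = τ/I = 57.94/2.339 = 24.77 rad/s².

α ≈ 24.8 rad/s², counterclockwise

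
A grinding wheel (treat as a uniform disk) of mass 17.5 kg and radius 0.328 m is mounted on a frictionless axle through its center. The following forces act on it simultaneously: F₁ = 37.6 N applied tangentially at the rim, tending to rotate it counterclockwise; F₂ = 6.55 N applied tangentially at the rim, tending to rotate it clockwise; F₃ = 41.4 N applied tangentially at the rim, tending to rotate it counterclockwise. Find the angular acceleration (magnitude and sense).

α ≈ 25.2 rad/s², counterclockwise

I = ½MR² = (1/2)(17.5)(0.328)² = 0.9414 kg·m².
Taking counterclockwise as positive: τ₁ = +(37.6)(0.328) = +12.33 N·m; τ₂ = −(6.55)(0.328) = −2.148 N·m; τ₃ = +(41.4)(0.328) = +13.58 N·m.
Net torque τ = 23.76 N·m.
α = τ/I = 23.76/0.9414 = 25.24 rad/s².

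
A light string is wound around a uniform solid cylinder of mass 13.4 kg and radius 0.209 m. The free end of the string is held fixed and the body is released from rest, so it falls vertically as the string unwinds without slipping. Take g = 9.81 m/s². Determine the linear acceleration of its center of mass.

a ≈ 6.54 m/s²

Translation: Mg − T = Ma. Rotation about the center: TR = Iα with I = ½MR².
With a = αR: T = (I/R²)a = (1/2)M a, so Mg = (1 + 0.5000)Ma.
a = g/(1 + 0.5000) = 9.81/1.500 = 6.540 m/s².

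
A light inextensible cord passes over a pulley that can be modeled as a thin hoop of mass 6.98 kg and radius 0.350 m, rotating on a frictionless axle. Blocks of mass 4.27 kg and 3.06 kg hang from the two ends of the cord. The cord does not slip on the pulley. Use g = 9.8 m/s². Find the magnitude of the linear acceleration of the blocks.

a ≈ 0.829 m/s²

I = MR² = (6.98)(0.350)² = 0.8550 kg·m².
Heavier block: m₁g − T₁ = m₁a. Lighter block: T₂ − m₂g = m₂a.
Pulley: (T₁ − T₂)R = Iα = I(a/R), so T₁ − T₂ = (I/R²)a = 1·M_p a = 6.980·a.
Adding the three: (m₁ − m₂)g = (m₁ + m₂ + 6.980)a, so a = (4.27 − 3.06)(9.8)/(4.27 + 3.06 + 6.980) = 0.8287 m/s².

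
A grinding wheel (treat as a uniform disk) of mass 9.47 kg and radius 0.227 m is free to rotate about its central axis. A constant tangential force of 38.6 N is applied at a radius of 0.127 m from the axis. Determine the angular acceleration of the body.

α ≈ 20.1 rad/s²

I = ½MR² = (1/2)(9.47)(0.227)² = 0.2440 kg·m².
τ = F·r = (38.6)(0.127) = 4.902 N·m.
From τ = Iα: α = 4.902/0.2440 = 20.09 rad/s².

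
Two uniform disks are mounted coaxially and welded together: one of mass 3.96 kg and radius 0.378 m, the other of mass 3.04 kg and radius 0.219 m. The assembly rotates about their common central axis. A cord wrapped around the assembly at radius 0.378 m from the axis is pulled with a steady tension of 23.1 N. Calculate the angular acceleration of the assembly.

I = ½M₁R₁² + ½M₂R₂² = ½(3.96)(0.378)² + ½(3.04)(0.219)² = 0.3558 kg·m².
τ = F r = (23.1)(0.378) = 8.732 N·m.
α = τ/I = 8.732/0.3558 = 24.54 rad/s².

α ≈ 24.5 rad/s²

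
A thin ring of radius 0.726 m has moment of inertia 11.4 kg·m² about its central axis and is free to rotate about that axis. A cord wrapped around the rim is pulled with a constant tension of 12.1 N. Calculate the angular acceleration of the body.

α ≈ 0.771 rad/s²

τ = F R = (12.1)(0.726) = 8.785 N·m.
From τ = Iα: α = 8.785/11.40 = 0.7706 rad/s².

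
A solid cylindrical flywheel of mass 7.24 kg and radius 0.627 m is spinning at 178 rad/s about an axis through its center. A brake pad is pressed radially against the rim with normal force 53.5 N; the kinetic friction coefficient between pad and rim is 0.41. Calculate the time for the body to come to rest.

t ≈ 18.4 s

I = ½MR² = (1/2)(7.24)(0.627)² = 1.423 kg·m².
Friction force f = μN = (0.41)(53.5) = 21.93 N at the rim; torque magnitude τ = fR = 13.75 N·m, opposing ω.
|α| = τ/I = 13.75/1.423 = 9.664 rad/s² (deceleration).
0 = ω₀ − |α|t ⇒ t = ω₀/|α| = 178/9.664 = 18.42 s.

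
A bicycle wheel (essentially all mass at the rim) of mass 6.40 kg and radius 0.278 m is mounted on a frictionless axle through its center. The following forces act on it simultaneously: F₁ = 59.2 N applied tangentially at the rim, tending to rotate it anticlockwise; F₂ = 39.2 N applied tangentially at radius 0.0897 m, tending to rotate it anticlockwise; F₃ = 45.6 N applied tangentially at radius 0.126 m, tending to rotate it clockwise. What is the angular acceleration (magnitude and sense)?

α ≈ 28.8 rad/s², anticlockwise

I = MR² = (6.40)(0.278)² = 0.4946 kg·m².
Taking anticlockwise as positive: τ₁ = +(59.2)(0.278) = +16.46 N·m; τ₂ = +(39.2)(0.0897) = +3.516 N·m; τ₃ = −(45.6)(0.126) = −5.746 N·m.
Net torque τ = 14.23 N·m.
α = τ/I = 14.23/0.4946 = 28.77 rad/s².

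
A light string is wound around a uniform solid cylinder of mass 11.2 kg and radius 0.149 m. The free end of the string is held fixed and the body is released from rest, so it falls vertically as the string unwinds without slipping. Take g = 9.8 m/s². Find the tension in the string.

Translation: Mg − T = Ma. Rotation about the center: TR = Iα with I = ½MR².
With a = αR: T = (I/R²)a = (1/2)M a, so Mg = (1 + 0.5000)Ma.
a = g/(1 + 0.5000) = 9.8/1.500 = 6.533 m/s².
T = 0.5000·M·a = (0.5000)(11.2)(6.533) = 36.59 N.

T ≈ 36.6 N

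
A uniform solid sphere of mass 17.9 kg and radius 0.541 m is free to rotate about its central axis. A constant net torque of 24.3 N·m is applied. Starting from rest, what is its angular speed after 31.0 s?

ω ≈ 359 rad/s

I = (2/5)MR² = (2/5)(17.9)(0.541)² = 2.096 kg·m².
α = τ/I = 24.3/2.096 = 11.60 rad/s².
ω = ω₀ + αt = 0 + (11.60)(31.0) = 359.5 rad/s.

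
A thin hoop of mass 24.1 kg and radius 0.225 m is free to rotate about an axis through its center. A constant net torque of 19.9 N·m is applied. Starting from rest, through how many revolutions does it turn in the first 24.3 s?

I = MR² = (24.1)(0.225)² = 1.220 kg·m².
α = τ/I = 19.9/1.220 = 16.31 rad/s².
θ = ½αt² = ½(16.31)(24.3)² = 4816 rad.
Revolutions = θ/(2π) = 766.4.

≈ 766 revolutions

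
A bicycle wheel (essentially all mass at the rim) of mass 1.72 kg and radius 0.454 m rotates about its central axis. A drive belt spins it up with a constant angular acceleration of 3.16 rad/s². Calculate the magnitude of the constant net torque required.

τ ≈ 1.12 N·m

I = MR² = (1.72)(0.454)² = 0.3545 kg·m².
τ = Iα = (0.3545)(3.160) = 1.120 N·m.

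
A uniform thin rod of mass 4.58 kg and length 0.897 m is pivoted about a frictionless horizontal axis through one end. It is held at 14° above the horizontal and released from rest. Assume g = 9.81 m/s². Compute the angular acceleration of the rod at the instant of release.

About the pivot, I = (1/3)ML² = (1/3)(4.58)(0.897)² = 1.228 kg·m².
The weight acts at the center, a distance L/2 = 0.4485 m from the pivot; τ = Mg(L/2) cos 14° = 19.55 N·m.
α = τ/I = 19.55/1.228 = 15.92 rad/s².

α ≈ 15.9 rad/s²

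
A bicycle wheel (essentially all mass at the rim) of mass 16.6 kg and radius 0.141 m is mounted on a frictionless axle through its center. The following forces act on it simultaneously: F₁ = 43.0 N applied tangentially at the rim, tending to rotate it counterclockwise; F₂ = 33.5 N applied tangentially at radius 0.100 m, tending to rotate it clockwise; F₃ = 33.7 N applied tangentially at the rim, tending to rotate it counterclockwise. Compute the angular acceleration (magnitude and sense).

α ≈ 22.6 rad/s², counterclockwise

I = MR² = (16.6)(0.141)² = 0.3300 kg·m².
Taking counterclockwise as positive: τ₁ = +(43.0)(0.141) = +6.063 N·m; τ₂ = −(33.5)(0.100) = −3.350 N·m; τ₃ = +(33.7)(0.141) = +4.752 N·m.
Net torque τ = 7.465 N·m.
α = τ/I = 7.465/0.3300 = 22.62 rad/s².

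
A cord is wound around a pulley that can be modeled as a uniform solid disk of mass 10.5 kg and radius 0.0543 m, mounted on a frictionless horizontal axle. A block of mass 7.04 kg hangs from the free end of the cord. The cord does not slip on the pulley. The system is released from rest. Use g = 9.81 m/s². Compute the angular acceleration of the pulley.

I = ½MR² = (1/2)(10.5)(0.0543)² = 0.01548 kg·m².
Block: mg − T = ma. Pulley: TR = Iα. No-slip: a = αR, so T = (I/R²)a = 5.250·a.
Then mg = (m + 5.250)a, so a = (7.04)(9.81)/(7.04 + 5.250) = 5.619 m/s².
α = a/R = 5.619/0.0543 = 103.5 rad/s².

α ≈ 103 rad/s²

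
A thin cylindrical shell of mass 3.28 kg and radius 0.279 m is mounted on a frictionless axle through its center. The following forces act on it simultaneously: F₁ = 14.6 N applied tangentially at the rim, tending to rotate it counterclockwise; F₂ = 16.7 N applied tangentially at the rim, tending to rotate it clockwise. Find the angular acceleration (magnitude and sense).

I = MR² = (3.28)(0.279)² = 0.2553 kg·m².
Taking counterclockwise as positive: τ₁ = +(14.6)(0.279) = +4.073 N·m; τ₂ = −(16.7)(0.279) = −4.659 N·m.
Net torque τ = -0.5859 N·m.
α = τ/I = -0.5859/0.2553 = -2.295 rad/s².

α ≈ 2.29 rad/s², clockwise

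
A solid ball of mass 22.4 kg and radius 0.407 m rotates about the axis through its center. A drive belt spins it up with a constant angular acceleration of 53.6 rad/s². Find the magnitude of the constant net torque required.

τ ≈ 79.6 N·m

I = (2/5)MR² = (2/5)(22.4)(0.407)² = 1.484 kg·m².
τ = Iα = (1.484)(53.60) = 79.55 N·m.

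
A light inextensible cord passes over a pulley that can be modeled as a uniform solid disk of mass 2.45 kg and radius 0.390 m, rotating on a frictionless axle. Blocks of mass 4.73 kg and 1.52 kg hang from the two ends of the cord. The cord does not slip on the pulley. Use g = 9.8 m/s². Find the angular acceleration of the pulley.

I = ½MR² = (1/2)(2.45)(0.390)² = 0.1863 kg·m².
Heavier block: m₁g − T₁ = m₁a. Lighter block: T₂ − m₂g = m₂a.
Pulley: (T₁ − T₂)R = Iα = I(a/R), so T₁ − T₂ = (I/R²)a = (1/2)M_p a = 1.225·a.
Adding the three: (m₁ − m₂)g = (m₁ + m₂ + 1.225)a, so a = (4.73 − 1.52)(9.8)/(4.73 + 1.52 + 1.225) = 4.208 m/s².
α = a/R = 4.208/0.390 = 10.79 rad/s².

α ≈ 10.8 rad/s²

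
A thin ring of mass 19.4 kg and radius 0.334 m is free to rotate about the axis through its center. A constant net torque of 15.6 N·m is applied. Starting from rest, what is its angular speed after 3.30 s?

I = MR² = (19.4)(0.334)² = 2.164 kg·m².
α = τ/I = 15.6/2.164 = 7.208 rad/s².
ω = ω₀ + αt = 0 + (7.208)(3.30) = 23.79 rad/s.

ω ≈ 23.8 rad/s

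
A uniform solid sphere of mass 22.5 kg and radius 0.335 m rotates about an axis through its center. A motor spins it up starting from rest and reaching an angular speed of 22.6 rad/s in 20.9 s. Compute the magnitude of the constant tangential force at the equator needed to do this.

F ≈ 3.26 N

I = (2/5)MR² = (2/5)(22.5)(0.335)² = 1.010 kg·m².
α = Δω/Δt = (22.6 − 0)/20.9 = 1.081 rad/s².
The required torque is τ = Iα = (1.010)(1.081) = 1.092 N·m.
A tangential force at the equator gives τ = FR, so F = τ/R = 1.092/0.335 = 3.260 N.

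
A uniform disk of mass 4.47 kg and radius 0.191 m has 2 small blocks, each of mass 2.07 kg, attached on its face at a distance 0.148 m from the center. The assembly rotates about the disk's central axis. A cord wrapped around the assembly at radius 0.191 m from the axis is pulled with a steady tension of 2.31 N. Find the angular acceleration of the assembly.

α ≈ 2.56 rad/s²

I_disk = ½MR² = ½(4.47)(0.191)² = 0.08154 kg·m².
I_blocks = 2·m·r² = 2(2.07)(0.148)² = 0.09068 kg·m².
Total I = 0.1722 kg·m².
τ = F r = (2.31)(0.191) = 0.4412 N·m.
α = τ/I = 0.4412/0.1722 = 2.562 rad/s².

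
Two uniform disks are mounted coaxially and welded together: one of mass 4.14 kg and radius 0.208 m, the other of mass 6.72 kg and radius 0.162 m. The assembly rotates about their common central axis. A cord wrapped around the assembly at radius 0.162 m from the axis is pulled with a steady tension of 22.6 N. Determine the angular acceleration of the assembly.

α ≈ 20.6 rad/s²

I = ½M₁R₁² + ½M₂R₂² = ½(4.14)(0.208)² + ½(6.72)(0.162)² = 0.1777 kg·m².
τ = F r = (22.6)(0.162) = 3.661 N·m.
α = τ/I = 3.661/0.1777 = 20.60 rad/s².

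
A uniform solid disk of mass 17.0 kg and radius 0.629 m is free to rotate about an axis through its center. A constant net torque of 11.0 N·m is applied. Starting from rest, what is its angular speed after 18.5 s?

ω ≈ 60.5 rad/s

I = ½MR² = (1/2)(17.0)(0.629)² = 3.363 kg·m².
α = τ/I = 11.0/3.363 = 3.271 rad/s².
ω = ω₀ + αt = 0 + (3.271)(18.5) = 60.51 rad/s.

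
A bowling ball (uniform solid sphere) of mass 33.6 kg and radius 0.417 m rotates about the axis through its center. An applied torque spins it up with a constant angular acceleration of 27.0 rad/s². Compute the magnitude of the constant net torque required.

I = (2/5)MR² = (2/5)(33.6)(0.417)² = 2.337 kg·m².
τ = Iα = (2.337)(27.00) = 63.10 N·m.

τ ≈ 63.1 N·m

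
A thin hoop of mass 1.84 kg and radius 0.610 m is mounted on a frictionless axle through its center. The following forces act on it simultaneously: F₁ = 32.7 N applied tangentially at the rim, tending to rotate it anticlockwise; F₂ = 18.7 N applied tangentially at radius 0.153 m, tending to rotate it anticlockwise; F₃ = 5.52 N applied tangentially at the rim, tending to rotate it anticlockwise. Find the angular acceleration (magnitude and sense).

I = MR² = (1.84)(0.610)² = 0.6847 kg·m².
Taking anticlockwise as positive: τ₁ = +(32.7)(0.610) = +19.95 N·m; τ₂ = +(18.7)(0.153) = +2.861 N·m; τ₃ = +(5.52)(0.610) = +3.367 N·m.
Net torque τ = 26.18 N·m.
α = τ/I = 26.18/0.6847 = 38.23 rad/s².

α ≈ 38.2 rad/s², anticlockwise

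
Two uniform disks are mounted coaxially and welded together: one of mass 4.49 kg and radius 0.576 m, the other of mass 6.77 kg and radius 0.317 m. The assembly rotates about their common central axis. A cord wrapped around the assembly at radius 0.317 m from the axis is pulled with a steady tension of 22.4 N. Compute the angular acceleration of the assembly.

I = ½M₁R₁² + ½M₂R₂² = ½(4.49)(0.576)² + ½(6.77)(0.317)² = 1.085 kg·m².
τ = F r = (22.4)(0.317) = 7.101 N·m.
α = τ/I = 7.101/1.085 = 6.545 rad/s².

α ≈ 6.54 rad/s²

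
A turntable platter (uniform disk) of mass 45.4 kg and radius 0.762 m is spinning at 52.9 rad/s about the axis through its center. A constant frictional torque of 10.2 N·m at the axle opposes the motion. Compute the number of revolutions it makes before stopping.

≈ 288 revolutions

I = ½MR² = (1/2)(45.4)(0.762)² = 13.18 kg·m².
The net torque has magnitude 10.2 N·m, opposing ω.
|α| = τ/I = 10.20/13.18 = 0.7739 rad/s² (deceleration).
ω² = ω₀² − 2|α|θ with ω = 0 ⇒ θ = ω₀²/(2|α|) = 1808 rad = 287.8 rev.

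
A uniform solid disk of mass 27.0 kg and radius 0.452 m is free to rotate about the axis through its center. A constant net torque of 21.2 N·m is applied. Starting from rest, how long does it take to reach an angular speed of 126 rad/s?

t ≈ 16.4 s

I = ½MR² = (1/2)(27.0)(0.452)² = 2.758 kg·m².
α = τ/I = 21.2/2.758 = 7.686 rad/s².
ω = αt ⇒ t = ω/α = 126/7.686 = 16.39 s.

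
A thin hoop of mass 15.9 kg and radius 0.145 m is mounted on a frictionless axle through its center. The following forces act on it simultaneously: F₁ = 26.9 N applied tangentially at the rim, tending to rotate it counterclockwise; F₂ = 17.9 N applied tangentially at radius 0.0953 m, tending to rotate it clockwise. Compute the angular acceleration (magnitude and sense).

α ≈ 6.56 rad/s², counterclockwise

I = MR² = (15.9)(0.145)² = 0.3343 kg·m².
Taking counterclockwise as positive: τ₁ = +(26.9)(0.145) = +3.900 N·m; τ₂ = −(17.9)(0.0953) = −1.706 N·m.
Net torque τ = 2.195 N·m.
α = τ/I = 2.195/0.3343 = 6.565 rad/s².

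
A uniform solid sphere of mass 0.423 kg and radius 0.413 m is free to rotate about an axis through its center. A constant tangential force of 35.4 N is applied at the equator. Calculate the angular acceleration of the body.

I = (2/5)MR² = (2/5)(0.423)(0.413)² = 0.02886 kg·m².
τ = F R = (35.4)(0.413) = 14.62 N·m.
Newton's second law for rotation, τ = Iα, gives α = τ/I = 14.62/0.02886 = 506.6 rad/s².

α ≈ 507 rad/s²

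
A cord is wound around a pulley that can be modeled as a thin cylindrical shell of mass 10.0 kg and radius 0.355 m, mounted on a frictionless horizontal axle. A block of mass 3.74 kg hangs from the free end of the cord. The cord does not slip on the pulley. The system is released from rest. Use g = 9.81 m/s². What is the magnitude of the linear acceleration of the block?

a ≈ 2.67 m/s²

I = MR² = (10.0)(0.355)² = 1.260 kg·m².
Block: mg − T = ma. Pulley: TR = Iα. No-slip: a = αR, so T = (I/R²)a = 10.00·a.
Then mg = (m + 10.00)a, so a = (3.74)(9.81)/(3.74 + 10.00) = 2.670 m/s².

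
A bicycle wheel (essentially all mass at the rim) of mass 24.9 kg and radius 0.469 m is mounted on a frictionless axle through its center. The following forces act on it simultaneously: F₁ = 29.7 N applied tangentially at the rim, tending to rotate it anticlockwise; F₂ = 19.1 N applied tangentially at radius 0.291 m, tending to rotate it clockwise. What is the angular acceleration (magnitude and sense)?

α ≈ 1.53 rad/s², anticlockwise

I = MR² = (24.9)(0.469)² = 5.477 kg·m².
Taking anticlockwise as positive: τ₁ = +(29.7)(0.469) = +13.93 N·m; τ₂ = −(19.1)(0.291) = −5.558 N·m.
Net torque τ = 8.371 N·m.
α = τ/I = 8.371/5.477 = 1.528 rad/s².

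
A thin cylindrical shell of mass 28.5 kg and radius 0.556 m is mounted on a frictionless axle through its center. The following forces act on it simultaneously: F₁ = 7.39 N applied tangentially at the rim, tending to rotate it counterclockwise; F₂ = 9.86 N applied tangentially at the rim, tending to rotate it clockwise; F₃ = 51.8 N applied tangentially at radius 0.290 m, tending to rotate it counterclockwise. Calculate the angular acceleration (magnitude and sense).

α ≈ 1.55 rad/s², counterclockwise

I = MR² = (28.5)(0.556)² = 8.810 kg·m².
Taking counterclockwise as positive: τ₁ = +(7.39)(0.556) = +4.109 N·m; τ₂ = −(9.86)(0.556) = −5.482 N·m; τ₃ = +(51.8)(0.290) = +15.02 N·m.
Net torque τ = 13.65 N·m.
α = τ/I = 13.65/8.810 = 1.549 rad/s².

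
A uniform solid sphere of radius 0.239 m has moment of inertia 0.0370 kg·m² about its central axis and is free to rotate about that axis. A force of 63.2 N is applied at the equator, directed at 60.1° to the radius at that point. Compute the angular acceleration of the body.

α ≈ 354 rad/s²

Only the tangential component produces torque: τ = F R sinθ = (63.2)(0.239) sin 60.1° = 13.09 N·m.
From τ = Iα: α = 13.09/0.03700 = 353.9 rad/s².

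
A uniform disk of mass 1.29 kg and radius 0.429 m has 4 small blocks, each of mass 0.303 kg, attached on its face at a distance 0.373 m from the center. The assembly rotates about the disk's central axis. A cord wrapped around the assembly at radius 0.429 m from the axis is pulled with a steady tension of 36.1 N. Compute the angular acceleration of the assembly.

α ≈ 53.9 rad/s²

I_disk = ½MR² = ½(1.29)(0.429)² = 0.1187 kg·m².
I_blocks = 4·m·r² = 4(0.303)(0.373)² = 0.1686 kg·m².
Total I = 0.2873 kg·m².
τ = F r = (36.1)(0.429) = 15.49 N·m.
α = τ/I = 15.49/0.2873 = 53.90 rad/s².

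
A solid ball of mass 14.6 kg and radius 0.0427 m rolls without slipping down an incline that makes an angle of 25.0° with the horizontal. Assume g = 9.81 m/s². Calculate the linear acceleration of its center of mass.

Translation along the incline: Mg sinθ − f = Ma.
Rotation about the center: fR = Iα with I = (2/5)MR². No-slip gives a = αR, so f = (I/R²)a = (2/5)M a.
Substituting: Mg sinθ = (1 + 0.4000)Ma, so a = g sinθ/(1 + 0.4000) = (9.81) sin 25.0° / 1.400 = 2.961 m/s².

a ≈ 2.96 m/s²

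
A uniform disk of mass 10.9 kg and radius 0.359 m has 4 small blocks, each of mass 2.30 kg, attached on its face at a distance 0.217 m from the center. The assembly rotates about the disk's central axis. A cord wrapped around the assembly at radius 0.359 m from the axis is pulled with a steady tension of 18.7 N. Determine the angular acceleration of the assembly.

I_disk = ½MR² = ½(10.9)(0.359)² = 0.7024 kg·m².
I_blocks = 4·m·r² = 4(2.30)(0.217)² = 0.4332 kg·m².
Total I = 1.136 kg·m².
τ = F r = (18.7)(0.359) = 6.713 N·m.
α = τ/I = 6.713/1.136 = 5.912 rad/s².

α ≈ 5.91 rad/s²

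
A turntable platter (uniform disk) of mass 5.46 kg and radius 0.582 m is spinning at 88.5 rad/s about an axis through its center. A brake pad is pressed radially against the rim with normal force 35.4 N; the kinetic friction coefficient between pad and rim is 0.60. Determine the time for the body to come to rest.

I = ½MR² = (1/2)(5.46)(0.582)² = 0.9247 kg·m².
Friction force f = μN = (0.60)(35.4) = 21.24 N at the rim; torque magnitude τ = fR = 12.36 N·m, opposing ω.
|α| = τ/I = 12.36/0.9247 = 13.37 rad/s² (deceleration).
0 = ω₀ − |α|t ⇒ t = ω₀/|α| = 88.5/13.37 = 6.620 s.

t ≈ 6.62 s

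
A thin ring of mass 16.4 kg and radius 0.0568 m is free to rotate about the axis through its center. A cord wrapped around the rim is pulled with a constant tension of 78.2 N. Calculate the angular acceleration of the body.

I = MR² = (16.4)(0.0568)² = 0.05291 kg·m².
τ = F R = (78.2)(0.0568) = 4.442 N·m.
From τ = Iα: α = 4.442/0.05291 = 83.95 rad/s².

α ≈ 83.9 rad/s²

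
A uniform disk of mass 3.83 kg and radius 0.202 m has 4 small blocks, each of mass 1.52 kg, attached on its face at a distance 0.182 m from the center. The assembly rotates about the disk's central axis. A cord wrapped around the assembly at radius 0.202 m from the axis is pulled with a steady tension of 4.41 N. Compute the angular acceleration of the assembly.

I_disk = ½MR² = ½(3.83)(0.202)² = 0.07814 kg·m².
I_blocks = 4·m·r² = 4(1.52)(0.182)² = 0.2014 kg·m².
Total I = 0.2795 kg·m².
τ = F r = (4.41)(0.202) = 0.8908 N·m.
α = τ/I = 0.8908/0.2795 = 3.187 rad/s².

α ≈ 3.19 rad/s²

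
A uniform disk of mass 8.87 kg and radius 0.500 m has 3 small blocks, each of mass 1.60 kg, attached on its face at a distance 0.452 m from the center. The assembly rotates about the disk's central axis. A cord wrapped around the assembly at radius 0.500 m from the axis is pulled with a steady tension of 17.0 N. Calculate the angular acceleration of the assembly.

I_disk = ½MR² = ½(8.87)(0.500)² = 1.109 kg·m².
I_blocks = 3·m·r² = 3(1.60)(0.452)² = 0.9807 kg·m².
Total I = 2.089 kg·m².
τ = F r = (17.0)(0.500) = 8.500 N·m.
α = τ/I = 8.500/2.089 = 4.068 rad/s².

α ≈ 4.07 rad/s²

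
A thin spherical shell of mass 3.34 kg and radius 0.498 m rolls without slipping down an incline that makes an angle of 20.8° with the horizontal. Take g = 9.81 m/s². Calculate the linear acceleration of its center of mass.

a ≈ 2.09 m/s²

Translation along the incline: Mg sinθ − f = Ma.
Rotation about the center: fR = Iα with I = (2/3)MR². No-slip gives a = αR, so f = (I/R²)a = (2/3)M a.
Substituting: Mg sinθ = (1 + 0.6667)Ma, so a = g sinθ/(1 + 0.6667) = (9.81) sin 20.8° / 1.667 = 2.090 m/s².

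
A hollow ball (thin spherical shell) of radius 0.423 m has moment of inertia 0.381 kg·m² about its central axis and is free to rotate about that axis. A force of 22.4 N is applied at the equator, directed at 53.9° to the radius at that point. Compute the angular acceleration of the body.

α ≈ 20.1 rad/s²

Only the tangential component produces torque: τ = F R sinθ = (22.4)(0.423) sin 53.9° = 7.656 N·m.
From τ = Iα: α = 7.656/0.3810 = 20.09 rad/s².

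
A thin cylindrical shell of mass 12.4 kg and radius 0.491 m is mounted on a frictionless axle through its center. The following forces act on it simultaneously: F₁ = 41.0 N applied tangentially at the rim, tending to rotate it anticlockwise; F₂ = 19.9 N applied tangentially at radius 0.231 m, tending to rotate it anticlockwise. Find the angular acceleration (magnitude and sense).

α ≈ 8.27 rad/s², anticlockwise

I = MR² = (12.4)(0.491)² = 2.989 kg·m².
Taking anticlockwise as positive: τ₁ = +(41.0)(0.491) = +20.13 N·m; τ₂ = +(19.9)(0.231) = +4.597 N·m.
Net torque τ = 24.73 N·m.
α = τ/I = 24.73/2.989 = 8.272 rad/s².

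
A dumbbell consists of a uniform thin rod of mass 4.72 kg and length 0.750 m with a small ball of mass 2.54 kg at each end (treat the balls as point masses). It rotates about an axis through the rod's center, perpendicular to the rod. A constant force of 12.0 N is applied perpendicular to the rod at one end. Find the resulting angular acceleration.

I_rod = (1/12)ML² = (1/12)(4.72)(0.750)² = 0.2213 kg·m².
I_balls = 2·m·(L/2)² = 2(2.54)(0.3750)² = 0.7144 kg·m².
Total I = 0.9356 kg·m².
τ = F·(L/2) = (12.0)(0.375) = 4.500 N·m.
α = τ/I = 4.500/0.9356 = 4.810 rad/s².

α ≈ 4.81 rad/s²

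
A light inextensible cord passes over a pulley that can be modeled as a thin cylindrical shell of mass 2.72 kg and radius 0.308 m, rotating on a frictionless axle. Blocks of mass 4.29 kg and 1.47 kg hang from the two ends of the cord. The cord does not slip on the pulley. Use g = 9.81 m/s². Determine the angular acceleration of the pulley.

α ≈ 10.6 rad/s²

I = MR² = (2.72)(0.308)² = 0.2580 kg·m².
Heavier block: m₁g − T₁ = m₁a. Lighter block: T₂ − m₂g = m₂a.
Pulley: (T₁ − T₂)R = Iα = I(a/R), so T₁ − T₂ = (I/R²)a = 1·M_p a = 2.720·a.
Adding the three: (m₁ − m₂)g = (m₁ + m₂ + 2.720)a, so a = (4.29 − 1.47)(9.81)/(4.29 + 1.47 + 2.720) = 3.262 m/s².
α = a/R = 3.262/0.308 = 10.59 rad/s².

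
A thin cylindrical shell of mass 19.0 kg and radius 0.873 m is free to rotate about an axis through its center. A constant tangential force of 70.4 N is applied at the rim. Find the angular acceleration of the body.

α ≈ 4.24 rad/s²

I = MR² = (19.0)(0.873)² = 14.48 kg·m².
τ = F R = (70.4)(0.873) = 61.46 N·m.
Newton's second law for rotation, τ = Iα, gives α = τ/I = 61.46/14.48 = 4.244 rad/s².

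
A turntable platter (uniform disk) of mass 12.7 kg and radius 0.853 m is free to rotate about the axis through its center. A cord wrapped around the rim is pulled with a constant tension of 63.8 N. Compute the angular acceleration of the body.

α ≈ 11.8 rad/s²

I = ½MR² = (1/2)(12.7)(0.853)² = 4.620 kg·m².
τ = F R = (63.8)(0.853) = 54.42 N·m.
Newton's second law for rotation, τ = Iα, gives α = τ/I = 54.42/4.620 = 11.78 rad/s².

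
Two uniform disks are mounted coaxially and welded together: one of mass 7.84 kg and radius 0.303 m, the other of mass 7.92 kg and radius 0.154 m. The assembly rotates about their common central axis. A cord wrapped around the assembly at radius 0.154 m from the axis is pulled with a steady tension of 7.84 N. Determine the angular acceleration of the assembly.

I = ½M₁R₁² + ½M₂R₂² = ½(7.84)(0.303)² + ½(7.92)(0.154)² = 0.4538 kg·m².
τ = F r = (7.84)(0.154) = 1.207 N·m.
α = τ/I = 1.207/0.4538 = 2.661 rad/s².

α ≈ 2.66 rad/s²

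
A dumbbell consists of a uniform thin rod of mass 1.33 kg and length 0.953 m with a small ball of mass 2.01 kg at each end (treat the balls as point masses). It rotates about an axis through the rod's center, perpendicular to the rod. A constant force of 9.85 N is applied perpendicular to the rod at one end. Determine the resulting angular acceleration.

I_rod = (1/12)ML² = (1/12)(1.33)(0.953)² = 0.1007 kg·m².
I_balls = 2·m·(L/2)² = 2(2.01)(0.4765)² = 0.9128 kg·m².
Total I = 1.013 kg·m².
τ = F·(L/2) = (9.85)(0.476) = 4.694 N·m.
α = τ/I = 4.694/1.013 = 4.631 rad/s².

α ≈ 4.63 rad/s²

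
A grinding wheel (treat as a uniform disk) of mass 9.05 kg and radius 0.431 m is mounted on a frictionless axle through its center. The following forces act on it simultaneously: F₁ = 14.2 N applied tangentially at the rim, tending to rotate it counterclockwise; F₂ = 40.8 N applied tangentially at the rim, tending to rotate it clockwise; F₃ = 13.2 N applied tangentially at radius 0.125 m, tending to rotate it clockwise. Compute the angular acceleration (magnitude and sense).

I = ½MR² = (1/2)(9.05)(0.431)² = 0.8406 kg·m².
Taking counterclockwise as positive: τ₁ = +(14.2)(0.431) = +6.120 N·m; τ₂ = −(40.8)(0.431) = −17.58 N·m; τ₃ = −(13.2)(0.125) = −1.650 N·m.
Net torque τ = -13.11 N·m.
α = τ/I = -13.11/0.8406 = -15.60 rad/s².

α ≈ 15.6 rad/s², clockwise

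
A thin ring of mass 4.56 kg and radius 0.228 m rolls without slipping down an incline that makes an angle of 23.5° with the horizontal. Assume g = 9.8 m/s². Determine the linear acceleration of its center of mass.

Translation along the incline: Mg sinθ − f = Ma.
Rotation about the center: fR = Iα with I = MR². No-slip gives a = αR, so f = (I/R²)a = M a.
Substituting: Mg sinθ = (1 + 1.000)Ma, so a = g sinθ/(1 + 1.000) = (9.8) sin 23.5° / 2.000 = 1.954 m/s².

a ≈ 1.95 m/s²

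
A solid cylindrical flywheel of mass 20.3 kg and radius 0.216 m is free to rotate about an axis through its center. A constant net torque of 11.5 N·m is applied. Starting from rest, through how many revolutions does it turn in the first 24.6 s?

I = ½MR² = (1/2)(20.3)(0.216)² = 0.4736 kg·m².
α = τ/I = 11.5/0.4736 = 24.28 rad/s².
θ = ½αt² = ½(24.28)(24.6)² = 7348 rad.
Revolutions = θ/(2π) = 1169.

≈ 1170 revolutions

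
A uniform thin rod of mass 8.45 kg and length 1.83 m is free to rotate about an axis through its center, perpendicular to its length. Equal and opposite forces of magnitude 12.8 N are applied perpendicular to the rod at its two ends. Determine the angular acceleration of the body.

α ≈ 9.93 rad/s²

I = (1/12)ML² = (1/12)(8.45)(1.83)² = 2.358 kg·m².
The couple gives τ = F·(L/2) + F·(L/2) = F L = (12.8)(1.83) = 23.42 N·m.
From τ = Iα: α = 23.42/2.358 = 9.933 rad/s².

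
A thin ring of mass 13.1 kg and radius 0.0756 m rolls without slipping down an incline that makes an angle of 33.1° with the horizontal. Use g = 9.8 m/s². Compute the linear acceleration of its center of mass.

Translation along the incline: Mg sinθ − f = Ma.
Rotation about the center: fR = Iα with I = MR². No-slip gives a = αR, so f = (I/R²)a = M a.
Substituting: Mg sinθ = (1 + 1.000)Ma, so a = g sinθ/(1 + 1.000) = (9.8) sin 33.1° / 2.000 = 2.676 m/s².

a ≈ 2.68 m/s²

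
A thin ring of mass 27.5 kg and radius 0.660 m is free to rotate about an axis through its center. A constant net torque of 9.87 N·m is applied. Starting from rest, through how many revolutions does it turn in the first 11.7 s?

≈ 8.98 revolutions

I = MR² = (27.5)(0.660)² = 11.98 kg·m².
α = τ/I = 9.87/11.98 = 0.8239 rad/s².
θ = ½αt² = ½(0.8239)(11.7)² = 56.39 rad.
Revolutions = θ/(2π) = 8.975.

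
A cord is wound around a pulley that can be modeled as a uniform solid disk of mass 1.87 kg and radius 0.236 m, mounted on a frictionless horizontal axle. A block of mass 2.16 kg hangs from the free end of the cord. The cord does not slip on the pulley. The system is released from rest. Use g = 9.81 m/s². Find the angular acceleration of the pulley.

α ≈ 29.0 rad/s²

I = ½MR² = (1/2)(1.87)(0.236)² = 0.05208 kg·m².
Block: mg − T = ma. Pulley: TR = Iα. No-slip: a = αR, so T = (I/R²)a = 0.9350·a.
Then mg = (m + 0.9350)a, so a = (2.16)(9.81)/(2.16 + 0.9350) = 6.846 m/s².
α = a/R = 6.846/0.236 = 29.01 rad/s².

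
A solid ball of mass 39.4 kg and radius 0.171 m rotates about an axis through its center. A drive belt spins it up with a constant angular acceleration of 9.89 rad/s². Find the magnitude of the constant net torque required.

I = (2/5)MR² = (2/5)(39.4)(0.171)² = 0.4608 kg·m².
τ = Iα = (0.4608)(9.890) = 4.558 N·m.

τ ≈ 4.56 N·m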